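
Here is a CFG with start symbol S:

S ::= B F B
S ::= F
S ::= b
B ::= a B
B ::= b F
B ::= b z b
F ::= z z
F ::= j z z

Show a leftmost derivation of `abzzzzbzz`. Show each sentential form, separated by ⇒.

S ⇒ BFB ⇒ aBFB ⇒ abFFB ⇒ abzzFB ⇒ abzzzzB ⇒ abzzzzbF ⇒ abzzzzbzz

S ⇒ BFB   [S ::= B F B]
BFB ⇒ aBFB   [B ::= a B]
aBFB ⇒ abFFB   [B ::= b F]
abFFB ⇒ abzzFB   [F ::= z z]
abzzFB ⇒ abzzzzB   [F ::= z z]
abzzzzB ⇒ abzzzzbF   [B ::= b F]
abzzzzbF ⇒ abzzzzbzz   [F ::= z z]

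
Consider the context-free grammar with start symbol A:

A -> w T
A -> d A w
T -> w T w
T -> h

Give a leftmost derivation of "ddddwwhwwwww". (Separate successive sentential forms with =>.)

A => dAw   [A -> d A w]
dAw => ddAww   [A -> d A w]
ddAww => dddAwww   [A -> d A w]
dddAwww => ddddAwwww   [A -> d A w]
ddddAwwww => ddddwTwwww   [A -> w T]
ddddwTwwww => ddddwwTwwwww   [T -> w T w]
ddddwwTwwwww => ddddwwhwwwww   [T -> h]

A=>dAw=>ddAww=>dddAwww=>ddddAwwww=>ddddwTwwww=>ddddwwTwwwww=>ddddwwhwwwww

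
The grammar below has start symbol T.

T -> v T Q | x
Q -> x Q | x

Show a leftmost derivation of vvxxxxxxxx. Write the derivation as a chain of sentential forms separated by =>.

T => vTQ => vvTQQ => vvxQQ => vvxxQQ => vvxxxQQ => vvxxxxQQ => vvxxxxxQQ => vvxxxxxxQQ => vvxxxxxxxQ => vvxxxxxxxx

T => vTQ   [T -> v T Q]
vTQ => vvTQQ   [T -> v T Q]
vvTQQ => vvxQQ   [T -> x]
vvxQQ => vvxxQQ   [Q -> x Q]
vvxxQQ => vvxxxQQ   [Q -> x Q]
vvxxxQQ => vvxxxxQQ   [Q -> x Q]
vvxxxxQQ => vvxxxxxQQ   [Q -> x Q]
vvxxxxxQQ => vvxxxxxxQQ   [Q -> x Q]
vvxxxxxxQQ => vvxxxxxxxQ   [Q -> x]
vvxxxxxxxQ => vvxxxxxxxx   [Q -> x]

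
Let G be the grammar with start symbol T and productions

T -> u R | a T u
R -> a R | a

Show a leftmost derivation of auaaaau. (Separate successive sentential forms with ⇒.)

T⇒aTu⇒auRu⇒auaRu⇒auaaRu⇒auaaaRu⇒auaaaau

T ⇒ aTu   [T -> a T u]
aTu ⇒ auRu   [T -> u R]
auRu ⇒ auaRu   [R -> a R]
auaRu ⇒ auaaRu   [R -> a R]
auaaRu ⇒ auaaaRu   [R -> a R]
auaaaRu ⇒ auaaaau   [R -> a]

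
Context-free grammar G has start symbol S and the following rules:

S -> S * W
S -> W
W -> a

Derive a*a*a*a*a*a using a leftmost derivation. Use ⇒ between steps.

S ⇒ S*W   [S -> S * W]
S*W ⇒ S*W*W   [S -> S * W]
S*W*W ⇒ S*W*W*W   [S -> S * W]
S*W*W*W ⇒ S*W*W*W*W   [S -> S * W]
S*W*W*W*W ⇒ S*W*W*W*W*W   [S -> S * W]
S*W*W*W*W*W ⇒ W*W*W*W*W*W   [S -> W]
W*W*W*W*W*W ⇒ a*W*W*W*W*W   [W -> a]
a*W*W*W*W*W ⇒ a*a*W*W*W*W   [W -> a]
a*a*W*W*W*W ⇒ a*a*a*W*W*W   [W -> a]
a*a*a*W*W*W ⇒ a*a*a*a*W*W   [W -> a]
a*a*a*a*W*W ⇒ a*a*a*a*a*W   [W -> a]
a*a*a*a*a*W ⇒ a*a*a*a*a*a   [W -> a]

S ⇒ S*W ⇒ S*W*W ⇒ S*W*W*W ⇒ S*W*W*W*W ⇒ S*W*W*W*W*W ⇒ W*W*W*W*W*W ⇒ a*W*W*W*W*W ⇒ a*a*W*W*W*W ⇒ a*a*a*W*W*W ⇒ a*a*a*a*W*W ⇒ a*a*a*a*a*W ⇒ a*a*a*a*a*a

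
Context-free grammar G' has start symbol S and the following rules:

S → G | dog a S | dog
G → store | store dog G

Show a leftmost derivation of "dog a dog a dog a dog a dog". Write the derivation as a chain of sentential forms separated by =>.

S => dog a S => dog a dog a S => dog a dog a dog a S => dog a dog a dog a dog a S => dog a dog a dog a dog a dog

S => dog a S   [S → dog a S]
dog a S => dog a dog a S   [S → dog a S]
dog a dog a S => dog a dog a dog a S   [S → dog a S]
dog a dog a dog a S => dog a dog a dog a dog a S   [S → dog a S]
dog a dog a dog a dog a S => dog a dog a dog a dog a dog   [S → dog]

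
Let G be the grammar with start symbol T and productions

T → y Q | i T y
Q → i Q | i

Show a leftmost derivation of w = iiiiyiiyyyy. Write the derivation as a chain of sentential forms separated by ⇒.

T ⇒ iTy ⇒ iiTyy ⇒ iiiTyyy ⇒ iiiiTyyyy ⇒ iiiiyQyyyy ⇒ iiiiyiQyyyy ⇒ iiiiyiiyyyy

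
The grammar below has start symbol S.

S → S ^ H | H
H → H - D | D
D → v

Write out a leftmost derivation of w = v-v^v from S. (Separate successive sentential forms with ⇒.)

S ⇒ S^H ⇒ H^H ⇒ H-D^H ⇒ D-D^H ⇒ v-D^H ⇒ v-v^H ⇒ v-v^D ⇒ v-v^v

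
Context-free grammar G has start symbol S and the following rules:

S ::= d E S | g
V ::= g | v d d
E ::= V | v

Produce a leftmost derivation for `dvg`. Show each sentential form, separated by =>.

S => dES => dvS => dvg

S => dES   [S ::= d E S]
dES => dvS   [E ::= v]
dvS => dvg   [S ::= g]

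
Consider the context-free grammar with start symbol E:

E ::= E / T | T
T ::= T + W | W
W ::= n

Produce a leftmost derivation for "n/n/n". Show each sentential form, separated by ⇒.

E⇒E/T⇒E/T/T⇒T/T/T⇒W/T/T⇒n/T/T⇒n/W/T⇒n/n/T⇒n/n/W⇒n/n/n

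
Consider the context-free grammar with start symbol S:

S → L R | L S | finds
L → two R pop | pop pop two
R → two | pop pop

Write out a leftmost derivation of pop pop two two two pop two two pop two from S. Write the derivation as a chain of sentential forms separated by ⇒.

S ⇒ L S ⇒ pop pop two S ⇒ pop pop two L S ⇒ pop pop two two R pop S ⇒ pop pop two two two pop S ⇒ pop pop two two two pop L R ⇒ pop pop two two two pop two R pop R ⇒ pop pop two two two pop two two pop R ⇒ pop pop two two two pop two two pop two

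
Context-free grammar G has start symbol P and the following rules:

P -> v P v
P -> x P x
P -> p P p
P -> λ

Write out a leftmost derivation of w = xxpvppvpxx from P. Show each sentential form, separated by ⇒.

P ⇒ xPx   [P -> x P x]
xPx ⇒ xxPxx   [P -> x P x]
xxPxx ⇒ xxpPpxx   [P -> p P p]
xxpPpxx ⇒ xxpvPvpxx   [P -> v P v]
xxpvPvpxx ⇒ xxpvpPpvpxx   [P -> p P p]
xxpvpPpvpxx ⇒ xxpvppvpxx   [P -> λ]

P ⇒ xPx ⇒ xxPxx ⇒ xxpPpxx ⇒ xxpvPvpxx ⇒ xxpvpPpvpxx ⇒ xxpvppvpxx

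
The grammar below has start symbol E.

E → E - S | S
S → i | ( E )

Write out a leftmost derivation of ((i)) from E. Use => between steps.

E => S   [E → S]
S => (E)   [S → ( E )]
(E) => (S)   [E → S]
(S) => ((E))   [S → ( E )]
((E)) => ((S))   [E → S]
((S)) => ((i))   [S → i]

E => S => (E) => (S) => ((E)) => ((S)) => ((i))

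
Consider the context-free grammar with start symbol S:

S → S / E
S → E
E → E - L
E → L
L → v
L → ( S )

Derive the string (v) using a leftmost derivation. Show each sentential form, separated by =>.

S => E   [S → E]
E => L   [E → L]
L => (S)   [L → ( S )]
(S) => (E)   [S → E]
(E) => (L)   [E → L]
(L) => (v)   [L → v]

S=>E=>L=>(S)=>(E)=>(L)=>(v)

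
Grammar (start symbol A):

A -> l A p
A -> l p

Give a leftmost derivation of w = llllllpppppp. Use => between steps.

A => lAp   [A -> l A p]
lAp => llApp   [A -> l A p]
llApp => lllAppp   [A -> l A p]
lllAppp => llllApppp   [A -> l A p]
llllApppp => lllllAppppp   [A -> l A p]
lllllAppppp => llllllpppppp   [A -> l p]

A => lAp => llApp => lllAppp => llllApppp => lllllAppppp => llllllpppppp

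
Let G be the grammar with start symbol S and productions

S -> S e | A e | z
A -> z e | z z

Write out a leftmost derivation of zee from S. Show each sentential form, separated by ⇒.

S ⇒ Se   [S -> S e]
Se ⇒ See   [S -> S e]
See ⇒ zee   [S -> z]

S ⇒ Se ⇒ See ⇒ zee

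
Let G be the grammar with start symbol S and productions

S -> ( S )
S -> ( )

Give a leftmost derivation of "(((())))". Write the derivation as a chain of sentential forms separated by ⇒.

S ⇒ (S)   [S -> ( S )]
(S) ⇒ ((S))   [S -> ( S )]
((S)) ⇒ (((S)))   [S -> ( S )]
(((S))) ⇒ (((())))   [S -> ( )]

S⇒(S)⇒((S))⇒(((S)))⇒(((())))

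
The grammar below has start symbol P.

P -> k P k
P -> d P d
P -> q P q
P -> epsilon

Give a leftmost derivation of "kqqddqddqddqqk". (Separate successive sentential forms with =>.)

P => kPk   [P -> k P k]
kPk => kqPqk   [P -> q P q]
kqPqk => kqqPqqk   [P -> q P q]
kqqPqqk => kqqdPdqqk   [P -> d P d]
kqqdPdqqk => kqqddPddqqk   [P -> d P d]
kqqddPddqqk => kqqddqPqddqqk   [P -> q P q]
kqqddqPqddqqk => kqqddqdPdqddqqk   [P -> d P d]
kqqddqdPdqddqqk => kqqddqddqddqqk   [P -> epsilon]

P => kPk => kqPqk => kqqPqqk => kqqdPdqqk => kqqddPddqqk => kqqddqPqddqqk => kqqddqdPdqddqqk => kqqddqddqddqqk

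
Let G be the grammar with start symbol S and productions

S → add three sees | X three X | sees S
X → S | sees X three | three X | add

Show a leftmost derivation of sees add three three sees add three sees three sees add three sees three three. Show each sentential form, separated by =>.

S => sees S => sees X three X => sees add three X => sees add three three X => sees add three three sees X three => sees add three three sees S three => sees add three three sees X three X three => sees add three three sees S three X three => sees add three three sees add three sees three X three => sees add three three sees add three sees three sees X three three => sees add three three sees add three sees three sees S three three => sees add three three sees add three sees three sees add three sees three three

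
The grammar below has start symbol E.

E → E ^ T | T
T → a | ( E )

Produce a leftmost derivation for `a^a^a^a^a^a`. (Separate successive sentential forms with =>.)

E => E^T   [E → E ^ T]
E^T => E^T^T   [E → E ^ T]
E^T^T => E^T^T^T   [E → E ^ T]
E^T^T^T => E^T^T^T^T   [E → E ^ T]
E^T^T^T^T => E^T^T^T^T^T   [E → E ^ T]
E^T^T^T^T^T => T^T^T^T^T^T   [E → T]
T^T^T^T^T^T => a^T^T^T^T^T   [T → a]
a^T^T^T^T^T => a^a^T^T^T^T   [T → a]
a^a^T^T^T^T => a^a^a^T^T^T   [T → a]
a^a^a^T^T^T => a^a^a^a^T^T   [T → a]
a^a^a^a^T^T => a^a^a^a^a^T   [T → a]
a^a^a^a^a^T => a^a^a^a^a^a   [T → a]

E=>E^T=>E^T^T=>E^T^T^T=>E^T^T^T^T=>E^T^T^T^T^T=>T^T^T^T^T^T=>a^T^T^T^T^T=>a^a^T^T^T^T=>a^a^a^T^T^T=>a^a^a^a^T^T=>a^a^a^a^a^T=>a^a^a^a^a^a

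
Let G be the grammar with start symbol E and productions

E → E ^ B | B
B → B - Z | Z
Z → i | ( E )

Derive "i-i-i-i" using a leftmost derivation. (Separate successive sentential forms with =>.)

E => B => B-Z => B-Z-Z => B-Z-Z-Z => Z-Z-Z-Z => i-Z-Z-Z => i-i-Z-Z => i-i-i-Z => i-i-i-i

E => B   [E → B]
B => B-Z   [B → B - Z]
B-Z => B-Z-Z   [B → B - Z]
B-Z-Z => B-Z-Z-Z   [B → B - Z]
B-Z-Z-Z => Z-Z-Z-Z   [B → Z]
Z-Z-Z-Z => i-Z-Z-Z   [Z → i]
i-Z-Z-Z => i-i-Z-Z   [Z → i]
i-i-Z-Z => i-i-i-Z   [Z → i]
i-i-i-Z => i-i-i-i   [Z → i]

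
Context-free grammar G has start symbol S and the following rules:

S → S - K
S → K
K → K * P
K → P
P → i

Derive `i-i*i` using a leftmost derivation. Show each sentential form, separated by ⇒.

S ⇒ S-K ⇒ K-K ⇒ P-K ⇒ i-K ⇒ i-K*P ⇒ i-P*P ⇒ i-i*P ⇒ i-i*i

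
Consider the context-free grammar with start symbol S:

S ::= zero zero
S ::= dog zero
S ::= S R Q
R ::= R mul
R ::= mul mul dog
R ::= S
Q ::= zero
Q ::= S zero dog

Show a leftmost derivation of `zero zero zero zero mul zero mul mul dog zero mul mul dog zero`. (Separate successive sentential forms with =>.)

S => S R Q => S R Q R Q => S R Q R Q R Q => zero zero R Q R Q R Q => zero zero R mul Q R Q R Q => zero zero S mul Q R Q R Q => zero zero zero zero mul Q R Q R Q => zero zero zero zero mul zero R Q R Q => zero zero zero zero mul zero mul mul dog Q R Q => zero zero zero zero mul zero mul mul dog zero R Q => zero zero zero zero mul zero mul mul dog zero mul mul dog Q => zero zero zero zero mul zero mul mul dog zero mul mul dog zero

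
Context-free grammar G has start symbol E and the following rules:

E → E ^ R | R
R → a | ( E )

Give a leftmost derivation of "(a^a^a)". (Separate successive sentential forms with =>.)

E => R   [E → R]
R => (E)   [R → ( E )]
(E) => (E^R)   [E → E ^ R]
(E^R) => (E^R^R)   [E → E ^ R]
(E^R^R) => (R^R^R)   [E → R]
(R^R^R) => (a^R^R)   [R → a]
(a^R^R) => (a^a^R)   [R → a]
(a^a^R) => (a^a^a)   [R → a]

E=>R=>(E)=>(E^R)=>(E^R^R)=>(R^R^R)=>(a^R^R)=>(a^a^R)=>(a^a^a)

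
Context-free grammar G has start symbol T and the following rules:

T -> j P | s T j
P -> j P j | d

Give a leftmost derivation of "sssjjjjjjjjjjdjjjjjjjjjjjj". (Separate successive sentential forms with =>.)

T => sTj   [T -> s T j]
sTj => ssTjj   [T -> s T j]
ssTjj => sssTjjj   [T -> s T j]
sssTjjj => sssjPjjj   [T -> j P]
sssjPjjj => sssjjPjjjj   [P -> j P j]
sssjjPjjjj => sssjjjPjjjjj   [P -> j P j]
sssjjjPjjjjj => sssjjjjPjjjjjj   [P -> j P j]
sssjjjjPjjjjjj => sssjjjjjPjjjjjjj   [P -> j P j]
sssjjjjjPjjjjjjj => sssjjjjjjPjjjjjjjj   [P -> j P j]
sssjjjjjjPjjjjjjjj => sssjjjjjjjPjjjjjjjjj   [P -> j P j]
sssjjjjjjjPjjjjjjjjj => sssjjjjjjjjPjjjjjjjjjj   [P -> j P j]
sssjjjjjjjjPjjjjjjjjjj => sssjjjjjjjjjPjjjjjjjjjjj   [P -> j P j]
sssjjjjjjjjjPjjjjjjjjjjj => sssjjjjjjjjjjPjjjjjjjjjjjj   [P -> j P j]
sssjjjjjjjjjjPjjjjjjjjjjjj => sssjjjjjjjjjjdjjjjjjjjjjjj   [P -> d]

T=>sTj=>ssTjj=>sssTjjj=>sssjPjjj=>sssjjPjjjj=>sssjjjPjjjjj=>sssjjjjPjjjjjj=>sssjjjjjPjjjjjjj=>sssjjjjjjPjjjjjjjj=>sssjjjjjjjPjjjjjjjjj=>sssjjjjjjjjPjjjjjjjjjj=>sssjjjjjjjjjPjjjjjjjjjjj=>sssjjjjjjjjjjPjjjjjjjjjjjj=>sssjjjjjjjjjjdjjjjjjjjjjjj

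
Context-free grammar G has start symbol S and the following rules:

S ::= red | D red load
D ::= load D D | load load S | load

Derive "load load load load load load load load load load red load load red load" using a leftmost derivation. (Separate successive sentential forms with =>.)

S => D red load => load D D red load => load load load S D red load => load load load D red load D red load => load load load load D D red load D red load => load load load load load D D D red load D red load => load load load load load load D D D D red load D red load => load load load load load load load D D D red load D red load => load load load load load load load load D D red load D red load => load load load load load load load load load D red load D red load => load load load load load load load load load load red load D red load => load load load load load load load load load load red load load red load

S => D red load   [S ::= D red load]
D red load => load D D red load   [D ::= load D D]
load D D red load => load load load S D red load   [D ::= load load S]
load load load S D red load => load load load D red load D red load   [S ::= D red load]
load load load D red load D red load => load load load load D D red load D red load   [D ::= load D D]
load load load load D D red load D red load => load load load load load D D D red load D red load   [D ::= load D D]
load load load load load D D D red load D red load => load load load load load load D D D D red load D red load   [D ::= load D D]
load load load load load load D D D D red load D red load => load load load load load load load D D D red load D red load   [D ::= load]
load load load load load load load D D D red load D red load => load load load load load load load load D D red load D red load   [D ::= load]
load load load load load load load load D D red load D red load => load load load load load load load load load D red load D red load   [D ::= load]
load load load load load load load load load D red load D red load => load load load load load load load load load load red load D red load   [D ::= load]
load load load load load load load load load load red load D red load => load load load load load load load load load load red load load red load   [D ::= load]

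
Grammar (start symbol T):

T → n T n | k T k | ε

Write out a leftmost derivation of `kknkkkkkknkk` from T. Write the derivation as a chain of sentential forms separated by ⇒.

T ⇒ kTk ⇒ kkTkk ⇒ kknTnkk ⇒ kknkTknkk ⇒ kknkkTkknkk ⇒ kknkkkTkkknkk ⇒ kknkkkkkknkk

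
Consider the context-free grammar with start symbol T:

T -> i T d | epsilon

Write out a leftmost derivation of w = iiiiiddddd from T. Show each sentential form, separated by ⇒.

T ⇒ iTd   [T -> i T d]
iTd ⇒ iiTdd   [T -> i T d]
iiTdd ⇒ iiiTddd   [T -> i T d]
iiiTddd ⇒ iiiiTdddd   [T -> i T d]
iiiiTdddd ⇒ iiiiiTddddd   [T -> i T d]
iiiiiTddddd ⇒ iiiiiddddd   [T -> epsilon]

T⇒iTd⇒iiTdd⇒iiiTddd⇒iiiiTdddd⇒iiiiiTddddd⇒iiiiiddddd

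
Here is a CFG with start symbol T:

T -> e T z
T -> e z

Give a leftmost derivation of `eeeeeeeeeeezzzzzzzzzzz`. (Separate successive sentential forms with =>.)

T=>eTz=>eeTzz=>eeeTzzz=>eeeeTzzzz=>eeeeeTzzzzz=>eeeeeeTzzzzzz=>eeeeeeeTzzzzzzz=>eeeeeeeeTzzzzzzzz=>eeeeeeeeeTzzzzzzzzz=>eeeeeeeeeeTzzzzzzzzzz=>eeeeeeeeeeezzzzzzzzzzz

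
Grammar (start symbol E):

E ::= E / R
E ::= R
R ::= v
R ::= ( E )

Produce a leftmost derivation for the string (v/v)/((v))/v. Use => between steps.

E => E/R   [E ::= E / R]
E/R => E/R/R   [E ::= E / R]
E/R/R => R/R/R   [E ::= R]
R/R/R => (E)/R/R   [R ::= ( E )]
(E)/R/R => (E/R)/R/R   [E ::= E / R]
(E/R)/R/R => (R/R)/R/R   [E ::= R]
(R/R)/R/R => (v/R)/R/R   [R ::= v]
(v/R)/R/R => (v/v)/R/R   [R ::= v]
(v/v)/R/R => (v/v)/(E)/R   [R ::= ( E )]
(v/v)/(E)/R => (v/v)/(R)/R   [E ::= R]
(v/v)/(R)/R => (v/v)/((E))/R   [R ::= ( E )]
(v/v)/((E))/R => (v/v)/((R))/R   [E ::= R]
(v/v)/((R))/R => (v/v)/((v))/R   [R ::= v]
(v/v)/((v))/R => (v/v)/((v))/v   [R ::= v]

E => E/R => E/R/R => R/R/R => (E)/R/R => (E/R)/R/R => (R/R)/R/R => (v/R)/R/R => (v/v)/R/R => (v/v)/(E)/R => (v/v)/(R)/R => (v/v)/((E))/R => (v/v)/((R))/R => (v/v)/((v))/R => (v/v)/((v))/v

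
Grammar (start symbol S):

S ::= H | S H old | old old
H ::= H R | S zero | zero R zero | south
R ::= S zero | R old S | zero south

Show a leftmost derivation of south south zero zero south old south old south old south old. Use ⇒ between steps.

S ⇒ S H old ⇒ S H old H old ⇒ S H old H old H old ⇒ S H old H old H old H old ⇒ H H old H old H old H old ⇒ south H old H old H old H old ⇒ south H R old H old H old H old ⇒ south S zero R old H old H old H old ⇒ south H zero R old H old H old H old ⇒ south south zero R old H old H old H old ⇒ south south zero zero south old H old H old H old ⇒ south south zero zero south old south old H old H old ⇒ south south zero zero south old south old south old H old ⇒ south south zero zero south old south old south old south old

S ⇒ S H old   [S ::= S H old]
S H old ⇒ S H old H old   [S ::= S H old]
S H old H old ⇒ S H old H old H old   [S ::= S H old]
S H old H old H old ⇒ S H old H old H old H old   [S ::= S H old]
S H old H old H old H old ⇒ H H old H old H old H old   [S ::= H]
H H old H old H old H old ⇒ south H old H old H old H old   [H ::= south]
south H old H old H old H old ⇒ south H R old H old H old H old   [H ::= H R]
south H R old H old H old H old ⇒ south S zero R old H old H old H old   [H ::= S zero]
south S zero R old H old H old H old ⇒ south H zero R old H old H old H old   [S ::= H]
south H zero R old H old H old H old ⇒ south south zero R old H old H old H old   [H ::= south]
south south zero R old H old H old H old ⇒ south south zero zero south old H old H old H old   [R ::= zero south]
south south zero zero south old H old H old H old ⇒ south south zero zero south old south old H old H old   [H ::= south]
south south zero zero south old south old H old H old ⇒ south south zero zero south old south old south old H old   [H ::= south]
south south zero zero south old south old south old H old ⇒ south south zero zero south old south old south old south old   [H ::= south]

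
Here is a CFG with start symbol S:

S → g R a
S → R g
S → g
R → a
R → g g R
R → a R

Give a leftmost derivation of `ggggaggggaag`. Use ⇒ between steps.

S⇒Rg⇒ggRg⇒ggggRg⇒ggggaRg⇒ggggaggRg⇒ggggaggggRg⇒ggggaggggaRg⇒ggggaggggaag

S ⇒ Rg   [S → R g]
Rg ⇒ ggRg   [R → g g R]
ggRg ⇒ ggggRg   [R → g g R]
ggggRg ⇒ ggggaRg   [R → a R]
ggggaRg ⇒ ggggaggRg   [R → g g R]
ggggaggRg ⇒ ggggaggggRg   [R → g g R]
ggggaggggRg ⇒ ggggaggggaRg   [R → a R]
ggggaggggaRg ⇒ ggggaggggaag   [R → a]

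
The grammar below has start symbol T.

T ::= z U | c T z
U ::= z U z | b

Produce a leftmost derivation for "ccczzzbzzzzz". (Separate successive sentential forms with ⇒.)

T ⇒ cTz   [T ::= c T z]
cTz ⇒ ccTzz   [T ::= c T z]
ccTzz ⇒ cccTzzz   [T ::= c T z]
cccTzzz ⇒ ccczUzzz   [T ::= z U]
ccczUzzz ⇒ ccczzUzzzz   [U ::= z U z]
ccczzUzzzz ⇒ ccczzzUzzzzz   [U ::= z U z]
ccczzzUzzzzz ⇒ ccczzzbzzzzz   [U ::= b]

T ⇒ cTz ⇒ ccTzz ⇒ cccTzzz ⇒ ccczUzzz ⇒ ccczzUzzzz ⇒ ccczzzUzzzzz ⇒ ccczzzbzzzzz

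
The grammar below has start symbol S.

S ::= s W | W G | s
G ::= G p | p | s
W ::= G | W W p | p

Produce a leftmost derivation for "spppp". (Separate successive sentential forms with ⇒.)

S⇒WG⇒WWpG⇒GWpG⇒sWpG⇒sppG⇒sppGp⇒spppp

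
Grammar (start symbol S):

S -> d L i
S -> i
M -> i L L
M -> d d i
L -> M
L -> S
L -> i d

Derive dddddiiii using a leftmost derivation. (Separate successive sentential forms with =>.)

S=>dLi=>dSi=>ddLii=>ddSii=>dddLiii=>dddMiii=>dddddiiii

S => dLi   [S -> d L i]
dLi => dSi   [L -> S]
dSi => ddLii   [S -> d L i]
ddLii => ddSii   [L -> S]
ddSii => dddLiii   [S -> d L i]
dddLiii => dddMiii   [L -> M]
dddMiii => dddddiiii   [M -> d d i]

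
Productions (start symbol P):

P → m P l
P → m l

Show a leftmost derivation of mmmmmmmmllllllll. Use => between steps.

P=>mPl=>mmPll=>mmmPlll=>mmmmPllll=>mmmmmPlllll=>mmmmmmPllllll=>mmmmmmmPlllllll=>mmmmmmmmllllllll

P => mPl   [P → m P l]
mPl => mmPll   [P → m P l]
mmPll => mmmPlll   [P → m P l]
mmmPlll => mmmmPllll   [P → m P l]
mmmmPllll => mmmmmPlllll   [P → m P l]
mmmmmPlllll => mmmmmmPllllll   [P → m P l]
mmmmmmPllllll => mmmmmmmPlllllll   [P → m P l]
mmmmmmmPlllllll => mmmmmmmmllllllll   [P → m l]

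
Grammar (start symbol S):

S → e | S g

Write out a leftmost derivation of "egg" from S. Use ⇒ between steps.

S ⇒ Sg ⇒ Sgg ⇒ egg

S ⇒ Sg   [S → S g]
Sg ⇒ Sgg   [S → S g]
Sgg ⇒ egg   [S → e]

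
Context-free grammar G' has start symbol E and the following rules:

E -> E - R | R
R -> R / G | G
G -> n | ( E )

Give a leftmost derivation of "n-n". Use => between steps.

E => E-R   [E -> E - R]
E-R => R-R   [E -> R]
R-R => G-R   [R -> G]
G-R => n-R   [G -> n]
n-R => n-G   [R -> G]
n-G => n-n   [G -> n]

E=>E-R=>R-R=>G-R=>n-R=>n-G=>n-n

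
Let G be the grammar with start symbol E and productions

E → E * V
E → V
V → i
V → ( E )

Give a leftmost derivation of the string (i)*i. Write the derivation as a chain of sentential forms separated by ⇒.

E⇒E*V⇒V*V⇒(E)*V⇒(V)*V⇒(i)*V⇒(i)*i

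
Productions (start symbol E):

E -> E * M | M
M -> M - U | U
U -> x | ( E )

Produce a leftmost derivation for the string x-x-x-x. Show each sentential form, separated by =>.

E=>M=>M-U=>M-U-U=>M-U-U-U=>U-U-U-U=>x-U-U-U=>x-x-U-U=>x-x-x-U=>x-x-x-x

E => M   [E -> M]
M => M-U   [M -> M - U]
M-U => M-U-U   [M -> M - U]
M-U-U => M-U-U-U   [M -> M - U]
M-U-U-U => U-U-U-U   [M -> U]
U-U-U-U => x-U-U-U   [U -> x]
x-U-U-U => x-x-U-U   [U -> x]
x-x-U-U => x-x-x-U   [U -> x]
x-x-x-U => x-x-x-x   [U -> x]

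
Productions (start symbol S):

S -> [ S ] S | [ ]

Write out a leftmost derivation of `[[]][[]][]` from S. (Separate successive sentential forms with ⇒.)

S⇒[S]S⇒[[]]S⇒[[]][S]S⇒[[]][[]]S⇒[[]][[]][]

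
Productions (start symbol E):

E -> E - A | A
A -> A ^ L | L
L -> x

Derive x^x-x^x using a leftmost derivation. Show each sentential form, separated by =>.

E=>E-A=>A-A=>A^L-A=>L^L-A=>x^L-A=>x^x-A=>x^x-A^L=>x^x-L^L=>x^x-x^L=>x^x-x^x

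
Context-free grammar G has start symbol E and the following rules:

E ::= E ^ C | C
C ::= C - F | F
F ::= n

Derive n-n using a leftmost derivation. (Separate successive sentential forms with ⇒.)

E ⇒ C   [E ::= C]
C ⇒ C-F   [C ::= C - F]
C-F ⇒ F-F   [C ::= F]
F-F ⇒ n-F   [F ::= n]
n-F ⇒ n-n   [F ::= n]

E⇒C⇒C-F⇒F-F⇒n-F⇒n-n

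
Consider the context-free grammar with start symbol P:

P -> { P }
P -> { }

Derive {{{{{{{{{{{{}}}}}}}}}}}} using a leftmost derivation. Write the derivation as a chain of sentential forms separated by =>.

P=>{P}=>{{P}}=>{{{P}}}=>{{{{P}}}}=>{{{{{P}}}}}=>{{{{{{P}}}}}}=>{{{{{{{P}}}}}}}=>{{{{{{{{P}}}}}}}}=>{{{{{{{{{P}}}}}}}}}=>{{{{{{{{{{P}}}}}}}}}}=>{{{{{{{{{{{P}}}}}}}}}}}=>{{{{{{{{{{{{}}}}}}}}}}}}

P => {P}   [P -> { P }]
{P} => {{P}}   [P -> { P }]
{{P}} => {{{P}}}   [P -> { P }]
{{{P}}} => {{{{P}}}}   [P -> { P }]
{{{{P}}}} => {{{{{P}}}}}   [P -> { P }]
{{{{{P}}}}} => {{{{{{P}}}}}}   [P -> { P }]
{{{{{{P}}}}}} => {{{{{{{P}}}}}}}   [P -> { P }]
{{{{{{{P}}}}}}} => {{{{{{{{P}}}}}}}}   [P -> { P }]
{{{{{{{{P}}}}}}}} => {{{{{{{{{P}}}}}}}}}   [P -> { P }]
{{{{{{{{{P}}}}}}}}} => {{{{{{{{{{P}}}}}}}}}}   [P -> { P }]
{{{{{{{{{{P}}}}}}}}}} => {{{{{{{{{{{P}}}}}}}}}}}   [P -> { P }]
{{{{{{{{{{{P}}}}}}}}}}} => {{{{{{{{{{{{}}}}}}}}}}}}   [P -> { }]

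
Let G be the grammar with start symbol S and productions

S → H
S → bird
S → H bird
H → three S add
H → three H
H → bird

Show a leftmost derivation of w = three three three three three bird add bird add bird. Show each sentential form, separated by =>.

S => H bird => three H bird => three three S add bird => three three H bird add bird => three three three H bird add bird => three three three three S add bird add bird => three three three three H add bird add bird => three three three three three H add bird add bird => three three three three three bird add bird add bird

S => H bird   [S → H bird]
H bird => three H bird   [H → three H]
three H bird => three three S add bird   [H → three S add]
three three S add bird => three three H bird add bird   [S → H bird]
three three H bird add bird => three three three H bird add bird   [H → three H]
three three three H bird add bird => three three three three S add bird add bird   [H → three S add]
three three three three S add bird add bird => three three three three H add bird add bird   [S → H]
three three three three H add bird add bird => three three three three three H add bird add bird   [H → three H]
three three three three three H add bird add bird => three three three three three bird add bird add bird   [H → bird]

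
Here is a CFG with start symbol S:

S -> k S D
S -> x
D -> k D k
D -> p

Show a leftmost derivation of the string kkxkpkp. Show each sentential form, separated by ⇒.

S ⇒ kSD ⇒ kkSDD ⇒ kkxDD ⇒ kkxkDkD ⇒ kkxkpkD ⇒ kkxkpkp

S ⇒ kSD   [S -> k S D]
kSD ⇒ kkSDD   [S -> k S D]
kkSDD ⇒ kkxDD   [S -> x]
kkxDD ⇒ kkxkDkD   [D -> k D k]
kkxkDkD ⇒ kkxkpkD   [D -> p]
kkxkpkD ⇒ kkxkpkp   [D -> p]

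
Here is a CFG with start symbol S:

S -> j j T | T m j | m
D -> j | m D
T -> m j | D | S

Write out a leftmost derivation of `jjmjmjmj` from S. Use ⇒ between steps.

S⇒Tmj⇒Smj⇒Tmjmj⇒Smjmj⇒jjTmjmj⇒jjmjmjmj

S ⇒ Tmj   [S -> T m j]
Tmj ⇒ Smj   [T -> S]
Smj ⇒ Tmjmj   [S -> T m j]
Tmjmj ⇒ Smjmj   [T -> S]
Smjmj ⇒ jjTmjmj   [S -> j j T]
jjTmjmj ⇒ jjmjmjmj   [T -> m j]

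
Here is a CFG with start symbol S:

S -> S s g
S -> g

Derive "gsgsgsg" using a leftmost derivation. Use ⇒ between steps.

S ⇒ Ssg   [S -> S s g]
Ssg ⇒ Ssgsg   [S -> S s g]
Ssgsg ⇒ Ssgsgsg   [S -> S s g]
Ssgsgsg ⇒ gsgsgsg   [S -> g]

S⇒Ssg⇒Ssgsg⇒Ssgsgsg⇒gsgsgsg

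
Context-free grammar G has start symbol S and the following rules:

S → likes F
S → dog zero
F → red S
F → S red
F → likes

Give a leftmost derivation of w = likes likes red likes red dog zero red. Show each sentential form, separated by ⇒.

S ⇒ likes F ⇒ likes S red ⇒ likes likes F red ⇒ likes likes red S red ⇒ likes likes red likes F red ⇒ likes likes red likes red S red ⇒ likes likes red likes red dog zero red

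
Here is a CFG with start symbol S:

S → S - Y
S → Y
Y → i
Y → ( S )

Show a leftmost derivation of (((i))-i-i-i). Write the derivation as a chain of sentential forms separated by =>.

S => Y => (S) => (S-Y) => (S-Y-Y) => (S-Y-Y-Y) => (Y-Y-Y-Y) => ((S)-Y-Y-Y) => ((Y)-Y-Y-Y) => (((S))-Y-Y-Y) => (((Y))-Y-Y-Y) => (((i))-Y-Y-Y) => (((i))-i-Y-Y) => (((i))-i-i-Y) => (((i))-i-i-i)

S => Y   [S → Y]
Y => (S)   [Y → ( S )]
(S) => (S-Y)   [S → S - Y]
(S-Y) => (S-Y-Y)   [S → S - Y]
(S-Y-Y) => (S-Y-Y-Y)   [S → S - Y]
(S-Y-Y-Y) => (Y-Y-Y-Y)   [S → Y]
(Y-Y-Y-Y) => ((S)-Y-Y-Y)   [Y → ( S )]
((S)-Y-Y-Y) => ((Y)-Y-Y-Y)   [S → Y]
((Y)-Y-Y-Y) => (((S))-Y-Y-Y)   [Y → ( S )]
(((S))-Y-Y-Y) => (((Y))-Y-Y-Y)   [S → Y]
(((Y))-Y-Y-Y) => (((i))-Y-Y-Y)   [Y → i]
(((i))-Y-Y-Y) => (((i))-i-Y-Y)   [Y → i]
(((i))-i-Y-Y) => (((i))-i-i-Y)   [Y → i]
(((i))-i-i-Y) => (((i))-i-i-i)   [Y → i]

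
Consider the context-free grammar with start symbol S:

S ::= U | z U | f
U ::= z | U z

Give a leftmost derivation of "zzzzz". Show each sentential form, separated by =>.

S => U   [S ::= U]
U => Uz   [U ::= U z]
Uz => Uzz   [U ::= U z]
Uzz => Uzzz   [U ::= U z]
Uzzz => Uzzzz   [U ::= U z]
Uzzzz => zzzzz   [U ::= z]

S => U => Uz => Uzz => Uzzz => Uzzzz => zzzzz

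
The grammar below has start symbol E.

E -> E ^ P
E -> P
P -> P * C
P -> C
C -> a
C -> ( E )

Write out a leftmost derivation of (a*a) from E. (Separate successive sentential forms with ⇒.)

E⇒P⇒C⇒(E)⇒(P)⇒(P*C)⇒(C*C)⇒(a*C)⇒(a*a)

E ⇒ P   [E -> P]
P ⇒ C   [P -> C]
C ⇒ (E)   [C -> ( E )]
(E) ⇒ (P)   [E -> P]
(P) ⇒ (P*C)   [P -> P * C]
(P*C) ⇒ (C*C)   [P -> C]
(C*C) ⇒ (a*C)   [C -> a]
(a*C) ⇒ (a*a)   [C -> a]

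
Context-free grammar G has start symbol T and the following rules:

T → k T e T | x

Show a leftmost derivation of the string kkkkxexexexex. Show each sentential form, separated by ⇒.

T ⇒ kTeT   [T → k T e T]
kTeT ⇒ kkTeTeT   [T → k T e T]
kkTeTeT ⇒ kkkTeTeTeT   [T → k T e T]
kkkTeTeTeT ⇒ kkkkTeTeTeTeT   [T → k T e T]
kkkkTeTeTeTeT ⇒ kkkkxeTeTeTeT   [T → x]
kkkkxeTeTeTeT ⇒ kkkkxexeTeTeT   [T → x]
kkkkxexeTeTeT ⇒ kkkkxexexeTeT   [T → x]
kkkkxexexeTeT ⇒ kkkkxexexexeT   [T → x]
kkkkxexexexeT ⇒ kkkkxexexexex   [T → x]

T⇒kTeT⇒kkTeTeT⇒kkkTeTeTeT⇒kkkkTeTeTeTeT⇒kkkkxeTeTeTeT⇒kkkkxexeTeTeT⇒kkkkxexexeTeT⇒kkkkxexexexeT⇒kkkkxexexexex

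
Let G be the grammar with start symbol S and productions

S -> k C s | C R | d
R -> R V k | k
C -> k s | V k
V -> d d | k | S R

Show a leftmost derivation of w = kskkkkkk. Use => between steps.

S=>CR=>VkR=>SRkR=>CRRkR=>ksRRkR=>ksRVkRkR=>kskVkRkR=>kskkkRkR=>kskkkkkR=>kskkkkkk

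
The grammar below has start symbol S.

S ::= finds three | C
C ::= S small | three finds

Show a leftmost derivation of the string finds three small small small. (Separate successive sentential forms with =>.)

S => C   [S ::= C]
C => S small   [C ::= S small]
S small => C small   [S ::= C]
C small => S small small   [C ::= S small]
S small small => C small small   [S ::= C]
C small small => S small small small   [C ::= S small]
S small small small => finds three small small small   [S ::= finds three]

S => C => S small => C small => S small small => C small small => S small small small => finds three small small small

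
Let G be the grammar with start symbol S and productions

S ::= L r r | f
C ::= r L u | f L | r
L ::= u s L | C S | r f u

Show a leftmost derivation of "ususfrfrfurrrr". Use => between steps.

S => Lrr => usLrr => ususLrr => ususCSrr => ususfLSrr => ususfCSSrr => ususfrSSrr => ususfrfSrr => ususfrfLrrrr => ususfrfrfurrrr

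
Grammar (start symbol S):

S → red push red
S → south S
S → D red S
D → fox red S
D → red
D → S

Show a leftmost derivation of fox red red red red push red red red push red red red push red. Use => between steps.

S => D red S => fox red S red S => fox red D red S red S => fox red red red S red S => fox red red red red push red red S => fox red red red red push red red D red S => fox red red red red push red red S red S => fox red red red red push red red red push red red S => fox red red red red push red red red push red red red push red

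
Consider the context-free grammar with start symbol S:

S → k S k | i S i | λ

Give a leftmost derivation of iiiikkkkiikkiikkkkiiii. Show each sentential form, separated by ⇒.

S ⇒ iSi ⇒ iiSii ⇒ iiiSiii ⇒ iiiiSiiii ⇒ iiiikSkiiii ⇒ iiiikkSkkiiii ⇒ iiiikkkSkkkiiii ⇒ iiiikkkkSkkkkiiii ⇒ iiiikkkkiSikkkkiiii ⇒ iiiikkkkiiSiikkkkiiii ⇒ iiiikkkkiikSkiikkkkiiii ⇒ iiiikkkkiikkiikkkkiiii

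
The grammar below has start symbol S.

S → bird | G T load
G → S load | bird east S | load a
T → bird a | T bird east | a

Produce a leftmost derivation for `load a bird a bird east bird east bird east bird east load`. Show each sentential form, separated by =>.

S => G T load => load a T load => load a T bird east load => load a T bird east bird east load => load a T bird east bird east bird east load => load a T bird east bird east bird east bird east load => load a bird a bird east bird east bird east bird east load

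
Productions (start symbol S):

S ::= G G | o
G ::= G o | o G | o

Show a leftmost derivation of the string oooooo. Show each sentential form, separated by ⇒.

S ⇒ GG ⇒ oGG ⇒ oGoG ⇒ oGooG ⇒ ooooG ⇒ oooooG ⇒ oooooo

S ⇒ GG   [S ::= G G]
GG ⇒ oGG   [G ::= o G]
oGG ⇒ oGoG   [G ::= G o]
oGoG ⇒ oGooG   [G ::= G o]
oGooG ⇒ ooooG   [G ::= o]
ooooG ⇒ oooooG   [G ::= o G]
oooooG ⇒ oooooo   [G ::= o]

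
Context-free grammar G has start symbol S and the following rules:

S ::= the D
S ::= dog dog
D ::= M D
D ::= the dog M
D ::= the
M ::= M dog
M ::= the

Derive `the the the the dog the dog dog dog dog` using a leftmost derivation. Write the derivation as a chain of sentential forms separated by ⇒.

S ⇒ the D   [S ::= the D]
the D ⇒ the M D   [D ::= M D]
the M D ⇒ the the D   [M ::= the]
the the D ⇒ the the M D   [D ::= M D]
the the M D ⇒ the the the D   [M ::= the]
the the the D ⇒ the the the the dog M   [D ::= the dog M]
the the the the dog M ⇒ the the the the dog M dog   [M ::= M dog]
the the the the dog M dog ⇒ the the the the dog M dog dog   [M ::= M dog]
the the the the dog M dog dog ⇒ the the the the dog M dog dog dog   [M ::= M dog]
the the the the dog M dog dog dog ⇒ the the the the dog M dog dog dog dog   [M ::= M dog]
the the the the dog M dog dog dog dog ⇒ the the the the dog the dog dog dog dog   [M ::= the]

S ⇒ the D ⇒ the M D ⇒ the the D ⇒ the the M D ⇒ the the the D ⇒ the the the the dog M ⇒ the the the the dog M dog ⇒ the the the the dog M dog dog ⇒ the the the the dog M dog dog dog ⇒ the the the the dog M dog dog dog dog ⇒ the the the the dog the dog dog dog dog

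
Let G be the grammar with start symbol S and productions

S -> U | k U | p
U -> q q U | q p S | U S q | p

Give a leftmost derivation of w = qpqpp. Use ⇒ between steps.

S ⇒ U ⇒ qpS ⇒ qpU ⇒ qpqpS ⇒ qpqpU ⇒ qpqpp

S ⇒ U   [S -> U]
U ⇒ qpS   [U -> q p S]
qpS ⇒ qpU   [S -> U]
qpU ⇒ qpqpS   [U -> q p S]
qpqpS ⇒ qpqpU   [S -> U]
qpqpU ⇒ qpqpp   [U -> p]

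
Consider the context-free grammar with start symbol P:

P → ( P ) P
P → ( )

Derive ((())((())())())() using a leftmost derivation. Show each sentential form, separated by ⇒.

P ⇒ (P)P ⇒ ((P)P)P ⇒ ((())P)P ⇒ ((())(P)P)P ⇒ ((())((P)P)P)P ⇒ ((())((())P)P)P ⇒ ((())((())())P)P ⇒ ((())((())())())P ⇒ ((())((())())())()

P ⇒ (P)P   [P → ( P ) P]
(P)P ⇒ ((P)P)P   [P → ( P ) P]
((P)P)P ⇒ ((())P)P   [P → ( )]
((())P)P ⇒ ((())(P)P)P   [P → ( P ) P]
((())(P)P)P ⇒ ((())((P)P)P)P   [P → ( P ) P]
((())((P)P)P)P ⇒ ((())((())P)P)P   [P → ( )]
((())((())P)P)P ⇒ ((())((())())P)P   [P → ( )]
((())((())())P)P ⇒ ((())((())())())P   [P → ( )]
((())((())())())P ⇒ ((())((())())())()   [P → ( )]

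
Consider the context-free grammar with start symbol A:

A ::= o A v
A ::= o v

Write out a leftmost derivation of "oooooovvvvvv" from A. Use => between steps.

A => oAv   [A ::= o A v]
oAv => ooAvv   [A ::= o A v]
ooAvv => oooAvvv   [A ::= o A v]
oooAvvv => ooooAvvvv   [A ::= o A v]
ooooAvvvv => oooooAvvvvv   [A ::= o A v]
oooooAvvvvv => oooooovvvvvv   [A ::= o v]

A => oAv => ooAvv => oooAvvv => ooooAvvvv => oooooAvvvvv => oooooovvvvvv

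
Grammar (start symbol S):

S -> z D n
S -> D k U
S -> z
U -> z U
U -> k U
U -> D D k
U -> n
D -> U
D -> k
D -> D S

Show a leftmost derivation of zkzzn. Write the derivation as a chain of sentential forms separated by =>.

S => zDn   [S -> z D n]
zDn => zDSn   [D -> D S]
zDSn => zDSSn   [D -> D S]
zDSSn => zkSSn   [D -> k]
zkSSn => zkzSn   [S -> z]
zkzSn => zkzzn   [S -> z]

S => zDn => zDSn => zDSSn => zkSSn => zkzSn => zkzzn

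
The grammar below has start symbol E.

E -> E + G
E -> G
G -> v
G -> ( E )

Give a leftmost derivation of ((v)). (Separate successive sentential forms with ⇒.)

E ⇒ G   [E -> G]
G ⇒ (E)   [G -> ( E )]
(E) ⇒ (G)   [E -> G]
(G) ⇒ ((E))   [G -> ( E )]
((E)) ⇒ ((G))   [E -> G]
((G)) ⇒ ((v))   [G -> v]

E⇒G⇒(E)⇒(G)⇒((E))⇒((G))⇒((v))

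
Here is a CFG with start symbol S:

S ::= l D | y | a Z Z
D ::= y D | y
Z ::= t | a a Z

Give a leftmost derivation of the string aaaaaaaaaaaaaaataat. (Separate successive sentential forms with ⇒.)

S ⇒ aZZ ⇒ aaaZZ ⇒ aaaaaZZ ⇒ aaaaaaaZZ ⇒ aaaaaaaaaZZ ⇒ aaaaaaaaaaaZZ ⇒ aaaaaaaaaaaaaZZ ⇒ aaaaaaaaaaaaaaaZZ ⇒ aaaaaaaaaaaaaaatZ ⇒ aaaaaaaaaaaaaaataaZ ⇒ aaaaaaaaaaaaaaataat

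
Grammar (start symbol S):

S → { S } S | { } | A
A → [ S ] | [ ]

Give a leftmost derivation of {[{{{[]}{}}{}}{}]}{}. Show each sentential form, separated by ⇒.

S ⇒ {S}S ⇒ {A}S ⇒ {[S]}S ⇒ {[{S}S]}S ⇒ {[{{S}S}S]}S ⇒ {[{{{S}S}S}S]}S ⇒ {[{{{A}S}S}S]}S ⇒ {[{{{[]}S}S}S]}S ⇒ {[{{{[]}{}}S}S]}S ⇒ {[{{{[]}{}}{}}S]}S ⇒ {[{{{[]}{}}{}}{}]}S ⇒ {[{{{[]}{}}{}}{}]}{}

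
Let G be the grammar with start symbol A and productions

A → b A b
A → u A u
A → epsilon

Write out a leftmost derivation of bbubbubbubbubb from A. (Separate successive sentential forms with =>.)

A => bAb => bbAbb => bbuAubb => bbubAbubb => bbubbAbbubb => bbubbuAubbubb => bbubbubAbubbubb => bbubbubbubbubb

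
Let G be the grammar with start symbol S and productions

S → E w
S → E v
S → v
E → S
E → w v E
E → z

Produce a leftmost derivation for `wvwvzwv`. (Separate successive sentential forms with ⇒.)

S ⇒ Ev   [S → E v]
Ev ⇒ wvEv   [E → w v E]
wvEv ⇒ wvwvEv   [E → w v E]
wvwvEv ⇒ wvwvSv   [E → S]
wvwvSv ⇒ wvwvEwv   [S → E w]
wvwvEwv ⇒ wvwvzwv   [E → z]

S ⇒ Ev ⇒ wvEv ⇒ wvwvEv ⇒ wvwvSv ⇒ wvwvEwv ⇒ wvwvzwv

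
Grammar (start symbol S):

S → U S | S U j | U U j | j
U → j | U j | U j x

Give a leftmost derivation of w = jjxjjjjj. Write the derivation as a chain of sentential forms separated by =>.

S => UUj => UjUj => UjjUj => UjjjUj => UjxjjjUj => jjxjjjUj => jjxjjjjj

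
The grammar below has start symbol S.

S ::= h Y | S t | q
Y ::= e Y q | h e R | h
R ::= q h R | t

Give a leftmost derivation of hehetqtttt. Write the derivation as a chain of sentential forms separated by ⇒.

S⇒St⇒Stt⇒Sttt⇒Stttt⇒hYtttt⇒heYqtttt⇒heheRqtttt⇒hehetqtttt

S ⇒ St   [S ::= S t]
St ⇒ Stt   [S ::= S t]
Stt ⇒ Sttt   [S ::= S t]
Sttt ⇒ Stttt   [S ::= S t]
Stttt ⇒ hYtttt   [S ::= h Y]
hYtttt ⇒ heYqtttt   [Y ::= e Y q]
heYqtttt ⇒ heheRqtttt   [Y ::= h e R]
heheRqtttt ⇒ hehetqtttt   [R ::= t]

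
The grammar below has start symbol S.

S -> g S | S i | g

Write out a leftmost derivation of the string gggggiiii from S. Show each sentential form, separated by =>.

S => Si => Sii => gSii => ggSii => ggSiii => gggSiii => ggggSiii => ggggSiiii => gggggiiii

S => Si   [S -> S i]
Si => Sii   [S -> S i]
Sii => gSii   [S -> g S]
gSii => ggSii   [S -> g S]
ggSii => ggSiii   [S -> S i]
ggSiii => gggSiii   [S -> g S]
gggSiii => ggggSiii   [S -> g S]
ggggSiii => ggggSiiii   [S -> S i]
ggggSiiii => gggggiiii   [S -> g]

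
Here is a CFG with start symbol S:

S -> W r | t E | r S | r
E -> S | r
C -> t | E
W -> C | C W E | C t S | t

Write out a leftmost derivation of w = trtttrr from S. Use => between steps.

S => tE   [S -> t E]
tE => tS   [E -> S]
tS => trS   [S -> r S]
trS => trWr   [S -> W r]
trWr => trCWEr   [W -> C W E]
trCWEr => trtWEr   [C -> t]
trtWEr => trttEr   [W -> t]
trttEr => trttSr   [E -> S]
trttSr => trtttEr   [S -> t E]
trtttEr => trtttrr   [E -> r]

S => tE => tS => trS => trWr => trCWEr => trtWEr => trttEr => trttSr => trtttEr => trtttrr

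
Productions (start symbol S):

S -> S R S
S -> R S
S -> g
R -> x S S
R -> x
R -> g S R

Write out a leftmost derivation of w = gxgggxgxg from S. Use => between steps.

S=>RS=>gSRS=>gSRSRS=>gRSRSRS=>gxSSSRSRS=>gxgSSRSRS=>gxggSRSRS=>gxgggRSRS=>gxgggxSRS=>gxgggxgRS=>gxgggxgxS=>gxgggxgxg

S => RS   [S -> R S]
RS => gSRS   [R -> g S R]
gSRS => gSRSRS   [S -> S R S]
gSRSRS => gRSRSRS   [S -> R S]
gRSRSRS => gxSSSRSRS   [R -> x S S]
gxSSSRSRS => gxgSSRSRS   [S -> g]
gxgSSRSRS => gxggSRSRS   [S -> g]
gxggSRSRS => gxgggRSRS   [S -> g]
gxgggRSRS => gxgggxSRS   [R -> x]
gxgggxSRS => gxgggxgRS   [S -> g]
gxgggxgRS => gxgggxgxS   [R -> x]
gxgggxgxS => gxgggxgxg   [S -> g]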